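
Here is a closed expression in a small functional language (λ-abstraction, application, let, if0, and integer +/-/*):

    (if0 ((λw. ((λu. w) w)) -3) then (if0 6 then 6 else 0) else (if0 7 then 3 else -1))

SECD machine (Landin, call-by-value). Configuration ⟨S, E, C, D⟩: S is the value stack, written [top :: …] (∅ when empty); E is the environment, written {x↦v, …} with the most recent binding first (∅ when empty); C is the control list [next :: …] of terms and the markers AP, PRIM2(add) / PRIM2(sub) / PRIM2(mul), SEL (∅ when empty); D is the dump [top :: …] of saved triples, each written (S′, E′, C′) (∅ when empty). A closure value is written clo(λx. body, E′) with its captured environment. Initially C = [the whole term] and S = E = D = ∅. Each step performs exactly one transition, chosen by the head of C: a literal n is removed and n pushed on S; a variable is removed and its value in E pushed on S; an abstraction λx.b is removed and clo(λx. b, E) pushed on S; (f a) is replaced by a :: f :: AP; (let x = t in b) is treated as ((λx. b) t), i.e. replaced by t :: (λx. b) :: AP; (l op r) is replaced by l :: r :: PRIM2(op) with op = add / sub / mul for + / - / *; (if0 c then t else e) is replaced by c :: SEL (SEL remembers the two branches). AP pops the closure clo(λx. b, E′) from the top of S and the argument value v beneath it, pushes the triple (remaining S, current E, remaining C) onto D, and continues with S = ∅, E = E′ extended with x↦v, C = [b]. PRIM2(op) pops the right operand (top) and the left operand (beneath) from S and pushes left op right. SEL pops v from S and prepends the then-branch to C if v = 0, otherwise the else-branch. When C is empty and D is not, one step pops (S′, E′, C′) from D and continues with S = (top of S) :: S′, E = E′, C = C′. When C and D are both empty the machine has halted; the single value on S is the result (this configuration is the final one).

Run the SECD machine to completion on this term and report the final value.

[0] ⟨S=∅; E=∅; C=[(if0 ((λw. ((λu. w) w)) -3) then (if0 6 then 6 else 0) else (if0 7 then 3 else -1))]; D=∅⟩
[1] ⟨S=∅; E=∅; C=[((λw. ((λu. w) w)) -3) :: SEL]; D=∅⟩
[2] ⟨S=∅; E=∅; C=[-3 :: (λw. ((λu. w) w)) :: AP :: SEL]; D=∅⟩
[3] ⟨S=[-3]; E=∅; C=[(λw. ((λu. w) w)) :: AP :: SEL]; D=∅⟩
[4] ⟨S=[clo(λw. ((λu. w) w), ∅) :: -3]; E=∅; C=[AP :: SEL]; D=∅⟩
[5] ⟨S=∅; E={w↦-3}; C=[((λu. w) w)]; D=[(∅, ∅, [SEL])]⟩
[6] ⟨S=∅; E={w↦-3}; C=[w :: (λu. w) :: AP]; D=[(∅, ∅, [SEL])]⟩
[7] ⟨S=[-3]; E={w↦-3}; C=[(λu. w) :: AP]; D=[(∅, ∅, [SEL])]⟩
[8] ⟨S=[clo(λu. w, {w↦-3}) :: -3]; E={w↦-3}; C=[AP]; D=[(∅, ∅, [SEL])]⟩
[9] ⟨S=∅; E={u↦-3, w↦-3}; C=[w]; D=[(∅, {w↦-3}, ∅) :: (∅, ∅, [SEL])]⟩
[10] ⟨S=[-3]; E={u↦-3, w↦-3}; C=∅; D=[(∅, {w↦-3}, ∅) :: (∅, ∅, [SEL])]⟩
[11] ⟨S=[-3]; E={w↦-3}; C=∅; D=[(∅, ∅, [SEL])]⟩
[12] ⟨S=[-3]; E=∅; C=[SEL]; D=∅⟩
[13] ⟨S=∅; E=∅; C=[(if0 7 then 3 else -1)]; D=∅⟩
[14] ⟨S=∅; E=∅; C=[7 :: SEL]; D=∅⟩
[15] ⟨S=[7]; E=∅; C=[SEL]; D=∅⟩
[16] ⟨S=∅; E=∅; C=[-1]; D=∅⟩
[17] ⟨S=[-1]; E=∅; C=∅; D=∅⟩
→ final value -1

Answer: -1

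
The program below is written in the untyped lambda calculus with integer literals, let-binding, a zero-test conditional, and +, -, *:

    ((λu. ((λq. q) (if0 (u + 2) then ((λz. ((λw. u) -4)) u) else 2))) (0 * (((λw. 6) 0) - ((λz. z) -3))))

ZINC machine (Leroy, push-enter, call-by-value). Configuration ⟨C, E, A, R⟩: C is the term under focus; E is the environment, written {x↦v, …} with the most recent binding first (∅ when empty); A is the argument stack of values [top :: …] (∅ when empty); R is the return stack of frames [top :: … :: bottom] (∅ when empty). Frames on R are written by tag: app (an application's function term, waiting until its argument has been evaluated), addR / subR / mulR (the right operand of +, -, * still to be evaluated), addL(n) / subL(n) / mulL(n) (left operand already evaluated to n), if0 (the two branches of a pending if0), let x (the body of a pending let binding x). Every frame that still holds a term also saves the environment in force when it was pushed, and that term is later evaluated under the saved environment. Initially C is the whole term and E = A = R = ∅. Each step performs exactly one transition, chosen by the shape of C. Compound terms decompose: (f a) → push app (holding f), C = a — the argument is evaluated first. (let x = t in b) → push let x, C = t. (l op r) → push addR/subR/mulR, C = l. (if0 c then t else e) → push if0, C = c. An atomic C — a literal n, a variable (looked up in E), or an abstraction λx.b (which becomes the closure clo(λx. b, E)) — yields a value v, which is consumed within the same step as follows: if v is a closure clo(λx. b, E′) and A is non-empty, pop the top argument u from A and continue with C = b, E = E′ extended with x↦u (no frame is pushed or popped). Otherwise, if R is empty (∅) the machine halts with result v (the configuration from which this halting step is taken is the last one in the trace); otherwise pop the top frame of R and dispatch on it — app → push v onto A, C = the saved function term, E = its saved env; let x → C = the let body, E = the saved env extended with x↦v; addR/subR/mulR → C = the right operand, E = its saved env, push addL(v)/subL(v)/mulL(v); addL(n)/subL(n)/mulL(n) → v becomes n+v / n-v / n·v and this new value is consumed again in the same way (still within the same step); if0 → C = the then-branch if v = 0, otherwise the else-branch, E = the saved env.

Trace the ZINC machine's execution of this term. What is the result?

0. <C=((λu. ((λq. q) (if0 (u + 2) then ((λz. ((λw. u) -4)) u) else 2))) (0 * (((λw. 6) 0) - ((λz. z) -3)))), E=∅, A=∅, R=∅>
1. <C=(0 * (((λw. 6) 0) - ((λz. z) -3))), E=∅, A=∅, R=[app]>
2. <C=0, E=∅, A=∅, R=[mulR :: app]>
3. <C=(((λw. 6) 0) - ((λz. z) -3)), E=∅, A=∅, R=[mulL(0) :: app]>
4. <C=((λw. 6) 0), E=∅, A=∅, R=[subR :: mulL(0) :: app]>
5. <C=0, E=∅, A=∅, R=[app :: subR :: mulL(0) :: app]>
6. <C=(λw. 6), E=∅, A=[0], R=[subR :: mulL(0) :: app]>
7. <C=6, E={w↦0}, A=∅, R=[subR :: mulL(0) :: app]>
8. <C=((λz. z) -3), E=∅, A=∅, R=[subL(6) :: mulL(0) :: app]>
9. <C=-3, E=∅, A=∅, R=[app :: subL(6) :: mulL(0) :: app]>
10. <C=(λz. z), E=∅, A=[-3], R=[subL(6) :: mulL(0) :: app]>
11. <C=z, E={z↦-3}, A=∅, R=[subL(6) :: mulL(0) :: app]>
12. <C=(λu. ((λq. q) (if0 (u + 2) then ((λz. ((λw. u) -4)) u) else 2))), E=∅, A=[0], R=∅>
13. <C=((λq. q) (if0 (u + 2) then ((λz. ((λw. u) -4)) u) else 2)), E={u↦0}, A=∅, R=∅>
14. <C=(if0 (u + 2) then ((λz. ((λw. u) -4)) u) else 2), E={u↦0}, A=∅, R=[app]>
15. <C=(u + 2), E={u↦0}, A=∅, R=[if0 :: app]>
16. <C=u, E={u↦0}, A=∅, R=[addR :: if0 :: app]>
17. <C=2, E={u↦0}, A=∅, R=[addL(0) :: if0 :: app]>
18. <C=2, E={u↦0}, A=∅, R=[app]>
19. <C=(λq. q), E={u↦0}, A=[2], R=∅>
20. <C=q, E={q↦2, u↦0}, A=∅, R=∅>
→ final value 2

Answer: 2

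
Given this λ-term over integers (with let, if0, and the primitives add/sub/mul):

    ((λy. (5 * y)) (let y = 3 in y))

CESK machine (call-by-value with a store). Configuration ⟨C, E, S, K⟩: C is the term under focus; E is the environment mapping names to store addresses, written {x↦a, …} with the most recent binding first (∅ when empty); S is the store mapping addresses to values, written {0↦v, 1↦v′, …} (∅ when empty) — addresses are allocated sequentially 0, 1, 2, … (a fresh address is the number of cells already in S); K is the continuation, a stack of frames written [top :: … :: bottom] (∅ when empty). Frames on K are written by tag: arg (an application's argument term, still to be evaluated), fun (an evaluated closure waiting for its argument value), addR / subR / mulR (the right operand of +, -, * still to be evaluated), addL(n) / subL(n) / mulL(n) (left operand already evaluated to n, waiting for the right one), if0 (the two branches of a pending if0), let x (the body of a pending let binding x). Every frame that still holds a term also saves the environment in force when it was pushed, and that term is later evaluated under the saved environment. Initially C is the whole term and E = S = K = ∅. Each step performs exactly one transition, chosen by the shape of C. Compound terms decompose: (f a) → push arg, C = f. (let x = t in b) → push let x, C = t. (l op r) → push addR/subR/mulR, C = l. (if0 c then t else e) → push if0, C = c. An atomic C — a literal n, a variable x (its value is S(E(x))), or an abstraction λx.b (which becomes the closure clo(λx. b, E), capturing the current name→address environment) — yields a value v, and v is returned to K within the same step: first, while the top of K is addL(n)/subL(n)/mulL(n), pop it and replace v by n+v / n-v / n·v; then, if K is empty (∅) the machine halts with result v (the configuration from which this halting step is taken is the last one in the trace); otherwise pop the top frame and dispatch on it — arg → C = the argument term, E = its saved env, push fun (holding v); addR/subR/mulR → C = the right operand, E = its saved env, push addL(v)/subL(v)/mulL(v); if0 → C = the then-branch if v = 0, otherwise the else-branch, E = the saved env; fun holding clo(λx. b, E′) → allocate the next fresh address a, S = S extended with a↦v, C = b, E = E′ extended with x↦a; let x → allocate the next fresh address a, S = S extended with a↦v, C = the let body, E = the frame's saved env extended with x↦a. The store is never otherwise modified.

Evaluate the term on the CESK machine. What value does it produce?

[0] ⟨C=((λy. (5 * y)) (let y = 3 in y)); E=∅; S=∅; K=∅⟩
[1] ⟨C=(λy. (5 * y)); E=∅; S=∅; K=[arg]⟩
[2] ⟨C=(let y = 3 in y); E=∅; S=∅; K=[fun]⟩
[3] ⟨C=3; E=∅; S=∅; K=[let y :: fun]⟩
[4] ⟨C=y; E={y↦0}; S={0↦3}; K=[fun]⟩
[5] ⟨C=(5 * y); E={y↦1}; S={0↦3, 1↦3}; K=∅⟩
[6] ⟨C=5; E={y↦1}; S={0↦3, 1↦3}; K=[mulR]⟩
[7] ⟨C=y; E={y↦1}; S={0↦3, 1↦3}; K=[mulL(5)]⟩
→ final value 15

Answer: 15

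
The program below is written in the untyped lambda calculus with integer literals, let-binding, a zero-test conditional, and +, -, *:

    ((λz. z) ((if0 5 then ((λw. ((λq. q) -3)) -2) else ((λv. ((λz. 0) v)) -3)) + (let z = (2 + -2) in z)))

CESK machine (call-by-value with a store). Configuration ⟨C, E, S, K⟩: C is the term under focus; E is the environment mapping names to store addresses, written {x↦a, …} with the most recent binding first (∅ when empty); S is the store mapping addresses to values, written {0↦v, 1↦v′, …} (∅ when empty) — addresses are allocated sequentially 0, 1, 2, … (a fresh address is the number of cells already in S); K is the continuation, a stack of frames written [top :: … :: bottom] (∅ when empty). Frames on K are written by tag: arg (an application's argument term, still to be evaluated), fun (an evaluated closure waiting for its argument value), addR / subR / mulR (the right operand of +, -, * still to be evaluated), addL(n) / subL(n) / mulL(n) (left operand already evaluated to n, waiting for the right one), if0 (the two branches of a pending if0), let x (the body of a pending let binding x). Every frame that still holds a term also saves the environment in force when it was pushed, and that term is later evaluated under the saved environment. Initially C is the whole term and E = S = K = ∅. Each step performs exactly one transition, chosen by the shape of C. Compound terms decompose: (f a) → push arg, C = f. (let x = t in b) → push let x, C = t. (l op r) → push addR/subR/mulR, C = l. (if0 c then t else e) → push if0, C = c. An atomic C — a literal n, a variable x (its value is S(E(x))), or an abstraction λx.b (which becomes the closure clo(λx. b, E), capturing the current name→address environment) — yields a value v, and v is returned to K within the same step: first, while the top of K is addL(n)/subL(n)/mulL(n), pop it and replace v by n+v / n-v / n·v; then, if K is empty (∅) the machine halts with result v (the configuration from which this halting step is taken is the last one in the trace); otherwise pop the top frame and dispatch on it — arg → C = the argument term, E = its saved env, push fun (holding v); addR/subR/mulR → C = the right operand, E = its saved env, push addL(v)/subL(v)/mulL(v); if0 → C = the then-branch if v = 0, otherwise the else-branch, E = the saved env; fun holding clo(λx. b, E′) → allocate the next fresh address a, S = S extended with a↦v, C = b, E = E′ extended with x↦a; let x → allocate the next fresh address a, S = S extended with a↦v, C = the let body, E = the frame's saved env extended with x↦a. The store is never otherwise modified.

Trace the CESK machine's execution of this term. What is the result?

Answer: 0

Derivation:
step 0: <C=((λz. z) ((if0 5 then ((λw. ((λq. q) -3)) -2) else ((λv. ((λz. 0) v)) -3)) + (let z = (2 + -2) in z))), E=∅, S=∅, K=∅>
step 1: <C=(λz. z), E=∅, S=∅, K=[arg]>
step 2: <C=((if0 5 then ((λw. ((λq. q) -3)) -2) else ((λv. ((λz. 0) v)) -3)) + (let z = (2 + -2) in z)), E=∅, S=∅, K=[fun]>
step 3: <C=(if0 5 then ((λw. ((λq. q) -3)) -2) else ((λv. ((λz. 0) v)) -3)), E=∅, S=∅, K=[addR :: fun]>
step 4: <C=5, E=∅, S=∅, K=[if0 :: addR :: fun]>
step 5: <C=((λv. ((λz. 0) v)) -3), E=∅, S=∅, K=[addR :: fun]>
step 6: <C=(λv. ((λz. 0) v)), E=∅, S=∅, K=[arg :: addR :: fun]>
step 7: <C=-3, E=∅, S=∅, K=[fun :: addR :: fun]>
step 8: <C=((λz. 0) v), E={v↦0}, S={0↦-3}, K=[addR :: fun]>
step 9: <C=(λz. 0), E={v↦0}, S={0↦-3}, K=[arg :: addR :: fun]>
step 10: <C=v, E={v↦0}, S={0↦-3}, K=[fun :: addR :: fun]>
step 11: <C=0, E={z↦1, v↦0}, S={0↦-3, 1↦-3}, K=[addR :: fun]>
step 12: <C=(let z = (2 + -2) in z), E=∅, S={0↦-3, 1↦-3}, K=[addL(0) :: fun]>
step 13: <C=(2 + -2), E=∅, S={0↦-3, 1↦-3}, K=[let z :: addL(0) :: fun]>
step 14: <C=2, E=∅, S={0↦-3, 1↦-3}, K=[addR :: let z :: addL(0) :: fun]>
step 15: <C=-2, E=∅, S={0↦-3, 1↦-3}, K=[addL(2) :: let z :: addL(0) :: fun]>
step 16: <C=z, E={z↦2}, S={0↦-3, 1↦-3, 2↦0}, K=[addL(0) :: fun]>
step 17: <C=z, E={z↦3}, S={0↦-3, 1↦-3, 2↦0, 3↦0}, K=∅>
→ final value 0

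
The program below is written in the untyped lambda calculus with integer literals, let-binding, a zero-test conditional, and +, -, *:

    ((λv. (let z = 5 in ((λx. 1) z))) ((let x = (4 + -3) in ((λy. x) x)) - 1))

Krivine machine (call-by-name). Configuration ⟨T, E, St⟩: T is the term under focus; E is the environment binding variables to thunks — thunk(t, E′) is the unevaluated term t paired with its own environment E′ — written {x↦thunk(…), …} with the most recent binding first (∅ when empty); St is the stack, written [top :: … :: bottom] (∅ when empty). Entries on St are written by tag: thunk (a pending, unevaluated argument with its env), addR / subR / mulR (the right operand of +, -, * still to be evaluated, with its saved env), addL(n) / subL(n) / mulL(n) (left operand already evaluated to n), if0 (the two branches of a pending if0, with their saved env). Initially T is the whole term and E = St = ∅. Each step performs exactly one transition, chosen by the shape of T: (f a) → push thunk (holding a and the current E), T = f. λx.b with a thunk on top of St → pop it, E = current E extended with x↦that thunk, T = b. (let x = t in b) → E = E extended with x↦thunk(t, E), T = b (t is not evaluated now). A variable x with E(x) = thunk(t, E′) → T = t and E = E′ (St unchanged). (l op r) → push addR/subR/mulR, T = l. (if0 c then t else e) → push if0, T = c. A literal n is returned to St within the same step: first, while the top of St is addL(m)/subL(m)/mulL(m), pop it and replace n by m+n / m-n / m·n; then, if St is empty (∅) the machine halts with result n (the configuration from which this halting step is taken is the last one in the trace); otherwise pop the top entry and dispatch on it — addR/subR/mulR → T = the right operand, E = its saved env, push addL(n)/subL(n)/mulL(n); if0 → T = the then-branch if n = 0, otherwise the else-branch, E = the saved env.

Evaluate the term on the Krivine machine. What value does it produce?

t=0: <T=((λv. (let z = 5 in ((λx. 1) z))) ((let x = (4 + -3) in ((λy. x) x)) - 1)), E=∅, St=∅>
t=1: <T=(λv. (let z = 5 in ((λx. 1) z))), E=∅, St=[thunk]>
t=2: <T=(let z = 5 in ((λx. 1) z)), E={v↦thunk(((let x = (4 + -3) in ((λy. x) x)) - 1), ∅)}, St=∅>
t=3: <T=((λx. 1) z), E={z↦thunk(5, {v↦thunk(((let x = (4 + -3) in ((λy. x) x)) - 1), ∅)}), v↦thunk(((let x = (4 + -3) in ((λy. x) x)) - 1), ∅)}, St=∅>
t=4: <T=(λx. 1), E={z↦thunk(5, {v↦thunk(((let x = (4 + -3) in ((λy. x) x)) - 1), ∅)}), v↦thunk(((let x = (4 + -3) in ((λy. x) x)) - 1), ∅)}, St=[thunk]>
t=5: <T=1, E={x↦thunk(z, {z↦thunk(5, {v↦thunk(((let x = (4 + -3) in ((λy. x) x)) - 1), ∅)}), v↦thunk(((let x = (4 + -3) in ((λy. x) x)) - 1), ∅)}), z↦thunk(5, {v↦thunk(((let x = (4 + -3) in ((λy. x) x)) - 1), ∅)}), v↦thunk(((let x = (4 + -3) in ((λy. x) x)) - 1), ∅)}, St=∅>
→ final value 1

Answer: 1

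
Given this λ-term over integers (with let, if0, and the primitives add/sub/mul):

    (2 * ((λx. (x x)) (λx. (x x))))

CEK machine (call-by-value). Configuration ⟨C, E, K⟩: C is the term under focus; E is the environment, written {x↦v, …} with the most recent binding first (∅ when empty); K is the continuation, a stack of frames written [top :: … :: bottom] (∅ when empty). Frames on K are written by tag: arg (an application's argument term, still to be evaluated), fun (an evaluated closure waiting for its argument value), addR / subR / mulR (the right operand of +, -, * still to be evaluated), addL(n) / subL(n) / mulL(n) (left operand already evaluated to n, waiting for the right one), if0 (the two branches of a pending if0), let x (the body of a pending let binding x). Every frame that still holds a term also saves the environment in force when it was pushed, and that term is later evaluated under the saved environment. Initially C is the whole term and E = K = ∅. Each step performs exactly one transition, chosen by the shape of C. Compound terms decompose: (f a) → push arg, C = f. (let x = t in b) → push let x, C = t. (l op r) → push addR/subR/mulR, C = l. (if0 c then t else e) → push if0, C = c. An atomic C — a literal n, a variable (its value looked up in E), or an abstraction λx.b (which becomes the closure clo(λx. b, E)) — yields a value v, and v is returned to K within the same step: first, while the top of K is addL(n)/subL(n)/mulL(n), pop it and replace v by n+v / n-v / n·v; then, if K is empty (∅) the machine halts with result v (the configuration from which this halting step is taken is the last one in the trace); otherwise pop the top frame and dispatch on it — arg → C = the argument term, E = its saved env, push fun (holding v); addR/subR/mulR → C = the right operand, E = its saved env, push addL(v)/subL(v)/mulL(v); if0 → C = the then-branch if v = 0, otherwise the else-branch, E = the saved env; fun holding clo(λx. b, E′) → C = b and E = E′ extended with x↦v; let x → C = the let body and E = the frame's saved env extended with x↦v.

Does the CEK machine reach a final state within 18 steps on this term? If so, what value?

0. <C=(2 * ((λx. (x x)) (λx. (x x)))), E=∅, K=∅>
1. <C=2, E=∅, K=[mulR]>
2. <C=((λx. (x x)) (λx. (x x))), E=∅, K=[mulL(2)]>
3. <C=(λx. (x x)), E=∅, K=[arg :: mulL(2)]>
4. <C=(λx. (x x)), E=∅, K=[fun :: mulL(2)]>
5. <C=(x x), E={x↦clo(λx. (x x), ∅)}, K=[mulL(2)]>
6. <C=x, E={x↦clo(λx. (x x), ∅)}, K=[arg :: mulL(2)]>
7. <C=x, E={x↦clo(λx. (x x), ∅)}, K=[fun :: mulL(2)]>
… configuration repeats with period 3 (steps 5–7 recur indefinitely) …

Answer: DIVERGES (no final state within 18 steps)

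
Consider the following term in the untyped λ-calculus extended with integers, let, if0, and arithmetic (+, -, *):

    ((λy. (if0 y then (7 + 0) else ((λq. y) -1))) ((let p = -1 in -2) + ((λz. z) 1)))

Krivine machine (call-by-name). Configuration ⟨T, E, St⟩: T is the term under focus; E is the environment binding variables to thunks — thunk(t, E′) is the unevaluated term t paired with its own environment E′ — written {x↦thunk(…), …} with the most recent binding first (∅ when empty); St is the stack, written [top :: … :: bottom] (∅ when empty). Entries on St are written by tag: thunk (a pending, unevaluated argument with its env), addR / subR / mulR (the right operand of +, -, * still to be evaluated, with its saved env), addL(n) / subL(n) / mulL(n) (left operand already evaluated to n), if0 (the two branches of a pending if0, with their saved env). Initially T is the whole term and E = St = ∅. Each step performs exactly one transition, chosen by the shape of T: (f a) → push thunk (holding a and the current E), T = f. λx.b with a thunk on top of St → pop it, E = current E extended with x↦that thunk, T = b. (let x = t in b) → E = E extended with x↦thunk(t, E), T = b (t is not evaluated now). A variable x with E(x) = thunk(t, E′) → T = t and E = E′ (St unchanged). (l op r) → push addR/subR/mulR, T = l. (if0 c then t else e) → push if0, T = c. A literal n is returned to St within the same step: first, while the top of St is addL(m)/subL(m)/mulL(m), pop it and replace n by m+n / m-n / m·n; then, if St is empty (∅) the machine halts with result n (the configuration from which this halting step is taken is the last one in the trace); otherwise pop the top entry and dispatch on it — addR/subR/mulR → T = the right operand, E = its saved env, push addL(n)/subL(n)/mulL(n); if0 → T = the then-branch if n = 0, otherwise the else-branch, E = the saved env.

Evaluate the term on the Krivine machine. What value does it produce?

[0] [T=((λy. (if0 y then (7 + 0) else ((λq. y) -1))) ((let p = -1 in -2) + ((λz. z) 1))) | E=∅ | St=∅]
[1] [T=(λy. (if0 y then (7 + 0) else ((λq. y) -1))) | E=∅ | St=[thunk]]
[2] [T=(if0 y then (7 + 0) else ((λq. y) -1)) | E={y↦thunk(((let p = -1 in -2) + ((λz. z) 1)), ∅)} | St=∅]
[3] [T=y | E={y↦thunk(((let p = -1 in -2) + ((λz. z) 1)), ∅)} | St=[if0]]
[4] [T=((let p = -1 in -2) + ((λz. z) 1)) | E=∅ | St=[if0]]
[5] [T=(let p = -1 in -2) | E=∅ | St=[addR :: if0]]
[6] [T=-2 | E={p↦thunk(-1, ∅)} | St=[addR :: if0]]
[7] [T=((λz. z) 1) | E=∅ | St=[addL(-2) :: if0]]
[8] [T=(λz. z) | E=∅ | St=[thunk :: addL(-2) :: if0]]
[9] [T=z | E={z↦thunk(1, ∅)} | St=[addL(-2) :: if0]]
[10] [T=1 | E=∅ | St=[addL(-2) :: if0]]
[11] [T=((λq. y) -1) | E={y↦thunk(((let p = -1 in -2) + ((λz. z) 1)), ∅)} | St=∅]
[12] [T=(λq. y) | E={y↦thunk(((let p = -1 in -2) + ((λz. z) 1)), ∅)} | St=[thunk]]
[13] [T=y | E={q↦thunk(-1, {y↦thunk(((let p = -1 in -2) + ((λz. z) 1)), ∅)}), y↦thunk(((let p = -1 in -2) + ((λz. z) 1)), ∅)} | St=∅]
[14] [T=((let p = -1 in -2) + ((λz. z) 1)) | E=∅ | St=∅]
[15] [T=(let p = -1 in -2) | E=∅ | St=[addR]]
[16] [T=-2 | E={p↦thunk(-1, ∅)} | St=[addR]]
[17] [T=((λz. z) 1) | E=∅ | St=[addL(-2)]]
[18] [T=(λz. z) | E=∅ | St=[thunk :: addL(-2)]]
[19] [T=z | E={z↦thunk(1, ∅)} | St=[addL(-2)]]
[20] [T=1 | E=∅ | St=[addL(-2)]]
→ final value -1

Answer: -1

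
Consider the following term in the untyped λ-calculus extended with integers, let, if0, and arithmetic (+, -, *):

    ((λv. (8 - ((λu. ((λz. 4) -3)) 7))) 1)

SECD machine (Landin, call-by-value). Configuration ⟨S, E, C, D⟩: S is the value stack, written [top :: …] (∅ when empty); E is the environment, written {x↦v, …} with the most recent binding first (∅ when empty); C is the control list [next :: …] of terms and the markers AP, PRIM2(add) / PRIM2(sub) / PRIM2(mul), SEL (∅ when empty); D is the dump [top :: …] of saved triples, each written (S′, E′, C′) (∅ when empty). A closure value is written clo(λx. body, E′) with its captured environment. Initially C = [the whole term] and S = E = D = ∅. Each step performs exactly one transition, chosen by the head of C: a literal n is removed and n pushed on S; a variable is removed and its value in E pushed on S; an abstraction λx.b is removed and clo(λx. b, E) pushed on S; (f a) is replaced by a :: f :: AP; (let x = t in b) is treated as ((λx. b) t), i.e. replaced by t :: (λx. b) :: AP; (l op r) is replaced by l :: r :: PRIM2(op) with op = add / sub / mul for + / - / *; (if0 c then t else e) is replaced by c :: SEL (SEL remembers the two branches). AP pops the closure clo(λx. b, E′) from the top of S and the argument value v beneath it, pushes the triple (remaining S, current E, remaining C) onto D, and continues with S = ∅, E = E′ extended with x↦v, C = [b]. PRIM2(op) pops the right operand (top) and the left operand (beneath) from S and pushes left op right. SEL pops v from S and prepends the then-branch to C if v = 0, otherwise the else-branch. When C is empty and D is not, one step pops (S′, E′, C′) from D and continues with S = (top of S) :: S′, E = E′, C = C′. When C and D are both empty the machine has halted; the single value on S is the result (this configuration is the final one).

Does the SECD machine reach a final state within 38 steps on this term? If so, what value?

[0] ⟨S=∅; E=∅; C=[((λv. (8 - ((λu. ((λz. 4) -3)) 7))) 1)]; D=∅⟩
[1] ⟨S=∅; E=∅; C=[1 :: (λv. (8 - ((λu. ((λz. 4) -3)) 7))) :: AP]; D=∅⟩
[2] ⟨S=[1]; E=∅; C=[(λv. (8 - ((λu. ((λz. 4) -3)) 7))) :: AP]; D=∅⟩
[3] ⟨S=[clo(λv. (8 - ((λu. ((λz. 4) -3)) 7)), ∅) :: 1]; E=∅; C=[AP]; D=∅⟩
[4] ⟨S=∅; E={v↦1}; C=[(8 - ((λu. ((λz. 4) -3)) 7))]; D=[(∅, ∅, ∅)]⟩
[5] ⟨S=∅; E={v↦1}; C=[8 :: ((λu. ((λz. 4) -3)) 7) :: PRIM2(sub)]; D=[(∅, ∅, ∅)]⟩
[6] ⟨S=[8]; E={v↦1}; C=[((λu. ((λz. 4) -3)) 7) :: PRIM2(sub)]; D=[(∅, ∅, ∅)]⟩
[7] ⟨S=[8]; E={v↦1}; C=[7 :: (λu. ((λz. 4) -3)) :: AP :: PRIM2(sub)]; D=[(∅, ∅, ∅)]⟩
[8] ⟨S=[7 :: 8]; E={v↦1}; C=[(λu. ((λz. 4) -3)) :: AP :: PRIM2(sub)]; D=[(∅, ∅, ∅)]⟩
[9] ⟨S=[clo(λu. ((λz. 4) -3), {v↦1}) :: 7 :: 8]; E={v↦1}; C=[AP :: PRIM2(sub)]; D=[(∅, ∅, ∅)]⟩
[10] ⟨S=∅; E={u↦7, v↦1}; C=[((λz. 4) -3)]; D=[([8], {v↦1}, [PRIM2(sub)]) :: (∅, ∅, ∅)]⟩
[11] ⟨S=∅; E={u↦7, v↦1}; C=[-3 :: (λz. 4) :: AP]; D=[([8], {v↦1}, [PRIM2(sub)]) :: (∅, ∅, ∅)]⟩
[12] ⟨S=[-3]; E={u↦7, v↦1}; C=[(λz. 4) :: AP]; D=[([8], {v↦1}, [PRIM2(sub)]) :: (∅, ∅, ∅)]⟩
[13] ⟨S=[clo(λz. 4, {u↦7, v↦1}) :: -3]; E={u↦7, v↦1}; C=[AP]; D=[([8], {v↦1}, [PRIM2(sub)]) :: (∅, ∅, ∅)]⟩
[14] ⟨S=∅; E={z↦-3, u↦7, v↦1}; C=[4]; D=[(∅, {u↦7, v↦1}, ∅) :: ([8], {v↦1}, [PRIM2(sub)]) :: (∅, ∅, ∅)]⟩
[15] ⟨S=[4]; E={z↦-3, u↦7, v↦1}; C=∅; D=[(∅, {u↦7, v↦1}, ∅) :: ([8], {v↦1}, [PRIM2(sub)]) :: (∅, ∅, ∅)]⟩
[16] ⟨S=[4]; E={u↦7, v↦1}; C=∅; D=[([8], {v↦1}, [PRIM2(sub)]) :: (∅, ∅, ∅)]⟩
[17] ⟨S=[4 :: 8]; E={v↦1}; C=[PRIM2(sub)]; D=[(∅, ∅, ∅)]⟩
[18] ⟨S=[4]; E={v↦1}; C=∅; D=[(∅, ∅, ∅)]⟩
[19] ⟨S=[4]; E=∅; C=∅; D=∅⟩
→ final value 4

Answer: 4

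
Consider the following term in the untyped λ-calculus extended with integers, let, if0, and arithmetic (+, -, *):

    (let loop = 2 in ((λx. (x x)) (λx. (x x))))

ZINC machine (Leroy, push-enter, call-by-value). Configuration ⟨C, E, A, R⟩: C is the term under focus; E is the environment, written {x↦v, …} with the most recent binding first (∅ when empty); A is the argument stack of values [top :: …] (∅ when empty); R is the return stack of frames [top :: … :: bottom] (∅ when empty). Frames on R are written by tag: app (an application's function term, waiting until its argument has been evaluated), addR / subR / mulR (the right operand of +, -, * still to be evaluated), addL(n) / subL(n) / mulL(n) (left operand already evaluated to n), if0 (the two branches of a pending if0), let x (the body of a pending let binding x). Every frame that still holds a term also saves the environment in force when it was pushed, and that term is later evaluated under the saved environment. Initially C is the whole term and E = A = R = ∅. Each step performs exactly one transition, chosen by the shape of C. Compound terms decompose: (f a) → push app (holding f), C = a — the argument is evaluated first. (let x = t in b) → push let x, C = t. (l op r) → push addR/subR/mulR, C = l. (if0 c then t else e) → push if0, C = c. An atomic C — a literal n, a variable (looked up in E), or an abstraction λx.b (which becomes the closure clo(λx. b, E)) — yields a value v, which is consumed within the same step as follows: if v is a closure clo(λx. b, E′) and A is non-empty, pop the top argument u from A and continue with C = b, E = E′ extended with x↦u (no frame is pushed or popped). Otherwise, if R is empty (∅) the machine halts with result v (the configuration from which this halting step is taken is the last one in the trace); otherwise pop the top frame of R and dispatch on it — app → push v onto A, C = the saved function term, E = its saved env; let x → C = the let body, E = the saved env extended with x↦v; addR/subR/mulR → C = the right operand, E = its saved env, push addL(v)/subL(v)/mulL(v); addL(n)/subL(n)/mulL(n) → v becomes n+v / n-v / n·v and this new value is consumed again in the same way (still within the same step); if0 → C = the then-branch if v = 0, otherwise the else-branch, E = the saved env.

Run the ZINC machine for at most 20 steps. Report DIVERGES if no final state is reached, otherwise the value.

Answer: DIVERGES (no final state within 20 steps)

Derivation:
step 0: ⟨C=(let loop = 2 in ((λx. (x x)) (λx. (x x)))); E=∅; A=∅; R=∅⟩
step 1: ⟨C=2; E=∅; A=∅; R=[let loop]⟩
step 2: ⟨C=((λx. (x x)) (λx. (x x))); E={loop↦2}; A=∅; R=∅⟩
step 3: ⟨C=(λx. (x x)); E={loop↦2}; A=∅; R=[app]⟩
step 4: ⟨C=(λx. (x x)); E={loop↦2}; A=[clo(λx. (x x), {loop↦2})]; R=∅⟩
step 5: ⟨C=(x x); E={x↦clo(λx. (x x), {loop↦2}), loop↦2}; A=∅; R=∅⟩
step 6: ⟨C=x; E={x↦clo(λx. (x x), {loop↦2}), loop↦2}; A=∅; R=[app]⟩
step 7: ⟨C=x; E={x↦clo(λx. (x x), {loop↦2}), loop↦2}; A=[clo(λx. (x x), {loop↦2})]; R=∅⟩
… configuration repeats with period 3 (steps 5–7 recur indefinitely) …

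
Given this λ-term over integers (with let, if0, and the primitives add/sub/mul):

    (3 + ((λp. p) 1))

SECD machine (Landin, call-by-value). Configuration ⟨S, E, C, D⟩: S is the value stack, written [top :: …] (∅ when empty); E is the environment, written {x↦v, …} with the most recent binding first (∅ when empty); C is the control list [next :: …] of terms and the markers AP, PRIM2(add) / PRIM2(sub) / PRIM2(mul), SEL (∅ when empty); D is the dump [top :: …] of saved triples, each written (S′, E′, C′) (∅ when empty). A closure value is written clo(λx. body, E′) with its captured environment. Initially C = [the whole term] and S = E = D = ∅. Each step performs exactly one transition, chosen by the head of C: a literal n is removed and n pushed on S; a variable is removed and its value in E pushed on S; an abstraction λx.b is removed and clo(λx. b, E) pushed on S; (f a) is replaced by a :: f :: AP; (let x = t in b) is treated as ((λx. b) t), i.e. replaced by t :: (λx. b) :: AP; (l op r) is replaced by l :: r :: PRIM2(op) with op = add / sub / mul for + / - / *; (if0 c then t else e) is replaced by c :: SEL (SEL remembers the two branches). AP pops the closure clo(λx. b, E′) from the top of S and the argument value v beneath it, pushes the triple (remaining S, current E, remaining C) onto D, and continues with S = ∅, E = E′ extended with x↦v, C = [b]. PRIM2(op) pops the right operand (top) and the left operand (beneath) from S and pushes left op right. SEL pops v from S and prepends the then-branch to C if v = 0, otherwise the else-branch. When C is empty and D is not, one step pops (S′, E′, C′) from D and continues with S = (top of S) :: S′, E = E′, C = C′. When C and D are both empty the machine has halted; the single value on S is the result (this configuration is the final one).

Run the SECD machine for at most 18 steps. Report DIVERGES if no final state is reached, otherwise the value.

step 0: [S=∅ | E=∅ | C=[(3 + ((λp. p) 1))] | D=∅]
step 1: [S=∅ | E=∅ | C=[3 :: ((λp. p) 1) :: PRIM2(add)] | D=∅]
step 2: [S=[3] | E=∅ | C=[((λp. p) 1) :: PRIM2(add)] | D=∅]
step 3: [S=[3] | E=∅ | C=[1 :: (λp. p) :: AP :: PRIM2(add)] | D=∅]
step 4: [S=[1 :: 3] | E=∅ | C=[(λp. p) :: AP :: PRIM2(add)] | D=∅]
step 5: [S=[clo(λp. p, ∅) :: 1 :: 3] | E=∅ | C=[AP :: PRIM2(add)] | D=∅]
step 6: [S=∅ | E={p↦1} | C=[p] | D=[([3], ∅, [PRIM2(add)])]]
step 7: [S=[1] | E={p↦1} | C=∅ | D=[([3], ∅, [PRIM2(add)])]]
step 8: [S=[1 :: 3] | E=∅ | C=[PRIM2(add)] | D=∅]
step 9: [S=[4] | E=∅ | C=∅ | D=∅]
→ final value 4

Answer: 4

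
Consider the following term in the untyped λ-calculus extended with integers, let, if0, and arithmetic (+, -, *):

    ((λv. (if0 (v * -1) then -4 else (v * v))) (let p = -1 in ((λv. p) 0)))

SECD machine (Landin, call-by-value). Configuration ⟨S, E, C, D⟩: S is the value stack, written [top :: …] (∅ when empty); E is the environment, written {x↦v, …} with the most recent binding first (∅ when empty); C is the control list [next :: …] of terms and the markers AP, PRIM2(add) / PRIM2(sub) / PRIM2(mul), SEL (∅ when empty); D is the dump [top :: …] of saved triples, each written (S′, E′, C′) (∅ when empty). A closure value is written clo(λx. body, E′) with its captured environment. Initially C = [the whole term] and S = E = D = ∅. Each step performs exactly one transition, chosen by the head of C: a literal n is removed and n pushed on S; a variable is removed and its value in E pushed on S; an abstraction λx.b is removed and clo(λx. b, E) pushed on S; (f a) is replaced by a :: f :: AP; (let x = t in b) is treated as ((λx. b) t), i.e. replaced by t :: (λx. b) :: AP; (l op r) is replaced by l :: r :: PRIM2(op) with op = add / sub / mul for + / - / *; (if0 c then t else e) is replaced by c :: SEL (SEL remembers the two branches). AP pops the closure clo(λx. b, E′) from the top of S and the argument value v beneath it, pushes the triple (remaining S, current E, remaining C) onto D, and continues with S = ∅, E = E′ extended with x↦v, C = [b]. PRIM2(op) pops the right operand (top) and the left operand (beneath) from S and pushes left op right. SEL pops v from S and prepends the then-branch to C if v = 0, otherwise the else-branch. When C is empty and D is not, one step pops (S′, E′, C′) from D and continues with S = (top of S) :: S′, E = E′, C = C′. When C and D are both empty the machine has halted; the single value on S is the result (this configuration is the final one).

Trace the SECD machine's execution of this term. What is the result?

Answer: 1

Execution trace:
t=0: <S=∅, E=∅, C=[((λv. (if0 (v * -1) then -4 else (v * v))) (let p = -1 in ((λv. p) 0)))], D=∅>
t=1: <S=∅, E=∅, C=[(let p = -1 in ((λv. p) 0)) :: (λv. (if0 (v * -1) then -4 else (v * v))) :: AP], D=∅>
t=2: <S=∅, E=∅, C=[-1 :: (λp. ((λv. p) 0)) :: AP :: (λv. (if0 (v * -1) then -4 else (v * v))) :: AP], D=∅>
t=3: <S=[-1], E=∅, C=[(λp. ((λv. p) 0)) :: AP :: (λv. (if0 (v * -1) then -4 else (v * v))) :: AP], D=∅>
t=4: <S=[clo(λp. ((λv. p) 0), ∅) :: -1], E=∅, C=[AP :: (λv. (if0 (v * -1) then -4 else (v * v))) :: AP], D=∅>
t=5: <S=∅, E={p↦-1}, C=[((λv. p) 0)], D=[(∅, ∅, [(λv. (if0 (v * -1) then -4 else (v * v))) :: AP])]>
t=6: <S=∅, E={p↦-1}, C=[0 :: (λv. p) :: AP], D=[(∅, ∅, [(λv. (if0 (v * -1) then -4 else (v * v))) :: AP])]>
t=7: <S=[0], E={p↦-1}, C=[(λv. p) :: AP], D=[(∅, ∅, [(λv. (if0 (v * -1) then -4 else (v * v))) :: AP])]>
t=8: <S=[clo(λv. p, {p↦-1}) :: 0], E={p↦-1}, C=[AP], D=[(∅, ∅, [(λv. (if0 (v * -1) then -4 else (v * v))) :: AP])]>
t=9: <S=∅, E={v↦0, p↦-1}, C=[p], D=[(∅, {p↦-1}, ∅) :: (∅, ∅, [(λv. (if0 (v * -1) then -4 else (v * v))) :: AP])]>
t=10: <S=[-1], E={v↦0, p↦-1}, C=∅, D=[(∅, {p↦-1}, ∅) :: (∅, ∅, [(λv. (if0 (v * -1) then -4 else (v * v))) :: AP])]>
t=11: <S=[-1], E={p↦-1}, C=∅, D=[(∅, ∅, [(λv. (if0 (v * -1) then -4 else (v * v))) :: AP])]>
t=12: <S=[-1], E=∅, C=[(λv. (if0 (v * -1) then -4 else (v * v))) :: AP], D=∅>
t=13: <S=[clo(λv. (if0 (v * -1) then -4 else (v * v)), ∅) :: -1], E=∅, C=[AP], D=∅>
t=14: <S=∅, E={v↦-1}, C=[(if0 (v * -1) then -4 else (v * v))], D=[(∅, ∅, ∅)]>
t=15: <S=∅, E={v↦-1}, C=[(v * -1) :: SEL], D=[(∅, ∅, ∅)]>
t=16: <S=∅, E={v↦-1}, C=[v :: -1 :: PRIM2(mul) :: SEL], D=[(∅, ∅, ∅)]>
t=17: <S=[-1], E={v↦-1}, C=[-1 :: PRIM2(mul) :: SEL], D=[(∅, ∅, ∅)]>
t=18: <S=[-1 :: -1], E={v↦-1}, C=[PRIM2(mul) :: SEL], D=[(∅, ∅, ∅)]>
t=19: <S=[1], E={v↦-1}, C=[SEL], D=[(∅, ∅, ∅)]>
t=20: <S=∅, E={v↦-1}, C=[(v * v)], D=[(∅, ∅, ∅)]>
t=21: <S=∅, E={v↦-1}, C=[v :: v :: PRIM2(mul)], D=[(∅, ∅, ∅)]>
t=22: <S=[-1], E={v↦-1}, C=[v :: PRIM2(mul)], D=[(∅, ∅, ∅)]>
t=23: <S=[-1 :: -1], E={v↦-1}, C=[PRIM2(mul)], D=[(∅, ∅, ∅)]>
t=24: <S=[1], E={v↦-1}, C=∅, D=[(∅, ∅, ∅)]>
t=25: <S=[1], E=∅, C=∅, D=∅>
→ final value 1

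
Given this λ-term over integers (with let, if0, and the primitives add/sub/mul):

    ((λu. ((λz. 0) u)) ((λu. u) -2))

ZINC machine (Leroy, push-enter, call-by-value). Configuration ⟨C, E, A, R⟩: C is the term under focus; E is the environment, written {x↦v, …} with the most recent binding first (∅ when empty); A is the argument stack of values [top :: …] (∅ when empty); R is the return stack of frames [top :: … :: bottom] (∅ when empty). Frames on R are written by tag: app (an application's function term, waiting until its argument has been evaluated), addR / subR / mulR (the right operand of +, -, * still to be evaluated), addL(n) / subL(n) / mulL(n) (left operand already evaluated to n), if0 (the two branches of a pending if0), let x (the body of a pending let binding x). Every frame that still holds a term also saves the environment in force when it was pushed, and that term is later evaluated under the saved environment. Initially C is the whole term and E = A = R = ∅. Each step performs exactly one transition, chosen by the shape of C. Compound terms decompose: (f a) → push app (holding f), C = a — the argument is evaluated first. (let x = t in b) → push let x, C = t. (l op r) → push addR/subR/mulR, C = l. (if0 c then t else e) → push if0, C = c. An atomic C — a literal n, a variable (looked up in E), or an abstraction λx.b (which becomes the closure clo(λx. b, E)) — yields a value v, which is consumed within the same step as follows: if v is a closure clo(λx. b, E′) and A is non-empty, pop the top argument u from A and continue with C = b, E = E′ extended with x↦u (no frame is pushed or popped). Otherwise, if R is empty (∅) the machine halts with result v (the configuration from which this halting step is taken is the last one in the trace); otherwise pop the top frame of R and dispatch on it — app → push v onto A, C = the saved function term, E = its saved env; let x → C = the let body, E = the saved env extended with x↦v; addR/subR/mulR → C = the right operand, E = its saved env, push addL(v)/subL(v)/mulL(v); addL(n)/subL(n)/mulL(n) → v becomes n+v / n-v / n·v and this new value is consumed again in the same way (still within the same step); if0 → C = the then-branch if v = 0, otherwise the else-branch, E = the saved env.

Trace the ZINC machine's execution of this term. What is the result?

t=0: <C=((λu. ((λz. 0) u)) ((λu. u) -2)), E=∅, A=∅, R=∅>
t=1: <C=((λu. u) -2), E=∅, A=∅, R=[app]>
t=2: <C=-2, E=∅, A=∅, R=[app :: app]>
t=3: <C=(λu. u), E=∅, A=[-2], R=[app]>
t=4: <C=u, E={u↦-2}, A=∅, R=[app]>
t=5: <C=(λu. ((λz. 0) u)), E=∅, A=[-2], R=∅>
t=6: <C=((λz. 0) u), E={u↦-2}, A=∅, R=∅>
t=7: <C=u, E={u↦-2}, A=∅, R=[app]>
t=8: <C=(λz. 0), E={u↦-2}, A=[-2], R=∅>
t=9: <C=0, E={z↦-2, u↦-2}, A=∅, R=∅>
→ final value 0

Answer: 0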